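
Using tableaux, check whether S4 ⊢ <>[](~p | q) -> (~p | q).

Tableau for the negation ~(<>[](~p | q) -> (~p | q)):
1. ~(<>[](~p | q) -> (~p | q)), 0
2. <>[](~p | q), 0
3. ~(~p | q), 0
4. p, 0
5. ~q, 0
6. [](~p | q), 1
7. ~p | q, 1
8. q, 1
Accessibility: 0R0, 0R1, 1R1
The negation has an open branch (countermodel exists).

Not valid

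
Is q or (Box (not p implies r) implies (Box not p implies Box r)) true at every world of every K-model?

Tableau for the negation not (q or (Box (not p implies r) implies (Box not p implies Box r))):
1. not (q or (Box (not p implies r) implies (Box not p implies Box r))), 0
2. not q, 0
3. not (Box (not p implies r) implies (Box not p implies Box r)), 0
4. Box (not p implies r), 0
5. not (Box not p implies Box r), 0
6. Box not p, 0
7. not Box r, 0
8. not r, 1
9. not p implies r, 1
10. not p, 1
11. r, 1
Accessibility: 0R1
Branch closes: r and not r both at 1.
Every branch of the negation's tableau closes; the branch above is one of them.

Valid in K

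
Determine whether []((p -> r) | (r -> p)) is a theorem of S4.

Valid

Tableau for the negation ~[]((p -> r) | (r -> p)):
1. ~[]((p -> r) | (r -> p)), w0
2. ~((p -> r) | (r -> p)), w1
3. ~(p -> r), w1
4. ~(r -> p), w1
5. p, w1
6. ~r, w1
7. r, w1
8. ~p, w1
Accessibility: w0Rw0, w0Rw1, w1Rw1
Branch closes: r and ~r both at w1.
All branches of the negation close; one closing branch shown above.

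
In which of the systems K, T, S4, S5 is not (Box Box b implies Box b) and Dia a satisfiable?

T-tableau for the formula:
1. not (Box Box b implies Box b) and Dia a, w0
2. not (Box Box b implies Box b), w0
3. Dia a, w0
4. Box Box b, w0
5. not Box b, w0
6. Box b, w0
7. b, w0
8. a, w1
9. Box b, w1
10. b, w1
11. not b, w2
12. Box b, w2
13. b, w2
Accessibility: w0Rw0, w0Rw1, w0Rw2, w1Rw1, w2Rw2
Branch closes: b and not b both at w2.
Every branch closes (one shown): unsatisfiable in T, hence also in S4, S5 (every S4/S5-frame is a T-frame).
K-tableau for the formula:
1. not (Box Box b implies Box b) and Dia a, w0
2. not (Box Box b implies Box b), w0
3. Dia a, w0
4. Box Box b, w0
5. not Box b, w0
6. a, w1
7. Box b, w1
8. not b, w2
9. Box b, w2
Accessibility: w0Rw1, w0Rw2
Complete open branch: satisfiable in K.

K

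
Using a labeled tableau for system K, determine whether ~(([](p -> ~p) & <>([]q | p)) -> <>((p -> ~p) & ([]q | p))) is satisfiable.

1. ~(([](p -> ~p) & <>([]q | p)) -> <>((p -> ~p) & ([]q | p))), 0
2. [](p -> ~p) & <>([]q | p), 0
3. ~<>((p -> ~p) & ([]q | p)), 0
4. [](p -> ~p), 0
5. <>([]q | p), 0
6. []q | p, 1
7. ~((p -> ~p) & ([]q | p)), 1
8. p -> ~p, 1
9. []q, 1
10. ~([]q | p), 1
11. ~[]q, 1
12. ~p, 1
13. ~q, 2
14. q, 2
Accessibility: 0R1, 1R2
Branch closes: q and ~q both at 2.
All branches of the tableau close; one closing branch shown above.

Unsatisfiable (every branch closes)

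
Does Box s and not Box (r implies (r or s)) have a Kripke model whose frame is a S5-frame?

Unsatisfiable

1. Box s and not Box (r implies (r or s)), 0
2. Box s, 0
3. not Box (r implies (r or s)), 0
4. s, 0
5. not (r implies (r or s)), 1
6. r, 1
7. not (r or s), 1
8. not r, 1
9. not s, 1
Accessibility: 0R0, 0R1, 1R0, 1R1
Branch closes: r and not r both at 1.
Every branch closes; the branch above is one of them.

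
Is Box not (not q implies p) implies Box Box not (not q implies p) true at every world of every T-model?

Invalid (countermodel exists)

Tableau for the negation not (Box not (not q implies p) implies Box Box not (not q implies p)):
1. not (Box not (not q implies p) implies Box Box not (not q implies p)), 0
2. Box not (not q implies p), 0
3. not Box Box not (not q implies p), 0
4. not (not q implies p), 0
5. not q, 0
6. not p, 0
7. not Box not (not q implies p), 1
8. not (not q implies p), 1
9. not q, 1
10. not p, 1
11. not q implies p, 2
12. p, 2
Accessibility: 0R0, 0R1, 1R1, 1R2, 2R2
The negation has an open branch (countermodel exists).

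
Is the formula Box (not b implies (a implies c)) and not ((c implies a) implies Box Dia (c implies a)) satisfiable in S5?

1. Box (not b implies (a implies c)) and not ((c implies a) implies Box Dia (c implies a)), u
2. Box (not b implies (a implies c)), u   [and-rule on 1]
3. not ((c implies a) implies Box Dia (c implies a)), u   [and-rule on 1]
4. c implies a, u   [neg-implies-rule on 3]
5. not Box Dia (c implies a), u   [neg-implies-rule on 3]
6. not b implies (a implies c), u   [Box-rule on 2 via uRu]
7. a, u   [implies-rule on 4 (branches; this branch)]
8. a implies c, u   [implies-rule on 6 (branches; this branch)]
9. c, u   [implies-rule on 8 (branches; this branch)]
10. not Dia (c implies a), v   [neg-Box-rule on 5: fresh world v, uRv]
11. not b implies (a implies c), v   [Box-rule on 2 via uRv]
12. not (c implies a), u   [neg-Dia-rule on 10 via vRu]
13. not a, u   [neg-implies-rule on 12]
Accessibility: uRu, uRv, vRu, vRv
Branch closes: a and not a both at u.
Every branch closes; the branch above is one of them.

No, unsatisfiable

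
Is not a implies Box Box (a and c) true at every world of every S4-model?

Tableau for the negation not (not a implies Box Box (a and c)):
1. not (not a implies Box Box (a and c)), 0
2. not a, 0
3. not Box Box (a and c), 0
4. not Box (a and c), 1
5. not (a and c), 2
6. not c, 2
Accessibility: 0R0, 0R1, 0R2, 1R1, 1R2, 2R2
The negation has an open branch (countermodel exists).

Not valid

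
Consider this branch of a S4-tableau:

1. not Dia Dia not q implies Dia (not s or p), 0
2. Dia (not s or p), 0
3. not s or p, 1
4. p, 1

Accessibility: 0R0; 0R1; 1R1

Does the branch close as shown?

Open

No world carries both an atom and its negation.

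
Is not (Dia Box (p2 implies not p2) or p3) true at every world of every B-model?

No, not valid

Tableau for the negation Dia Box (p2 implies not p2) or p3:
1. Dia Box (p2 implies not p2) or p3, u
2. p3, u
Accessibility: uRu
The negation has an open branch (countermodel exists).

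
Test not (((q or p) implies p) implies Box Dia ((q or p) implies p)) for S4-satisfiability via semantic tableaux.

1. not (((q or p) implies p) implies Box Dia ((q or p) implies p)), w0
2. (q or p) implies p, w0   [neg-implies-rule on 1]
3. not Box Dia ((q or p) implies p), w0   [neg-implies-rule on 1]
4. p, w0   [implies-rule on 2 (branches; this branch)]
5. not Dia ((q or p) implies p), w1   [neg-Box-rule on 3: fresh world w1, w0Rw1]
6. not ((q or p) implies p), w1   [neg-Dia-rule on 5 via w1Rw1]
7. q or p, w1   [neg-implies-rule on 6]
8. not p, w1   [neg-implies-rule on 6]
9. q, w1   [or-rule on 7 (branches; this branch)]
Accessibility: w0Rw0, w0Rw1, w1Rw1

Satisfiable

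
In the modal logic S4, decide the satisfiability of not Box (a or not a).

1. not Box (a or not a), u
2. not (a or not a), v
3. not a, v
4. a, v
Accessibility: uRu, uRv, vRv
Branch closes: a and not a both at v.
(One branch shown.) All branches close.

Unsatisfiable (every branch closes)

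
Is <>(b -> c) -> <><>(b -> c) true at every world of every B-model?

Yes, valid

Tableau for the negation ~(<>(b -> c) -> <><>(b -> c)):
1. ~(<>(b -> c) -> <><>(b -> c)), u
2. <>(b -> c), u
3. ~<><>(b -> c), u
4. ~<>(b -> c), u
5. ~(b -> c), u
6. b, u
7. ~c, u
8. b -> c, v
9. ~<>(b -> c), v
10. ~(b -> c), v
11. b, v
12. ~c, v
13. c, v
Accessibility: uRu, uRv, vRu, vRv
Branch closes: c and ~c both at v.
All branches of the negation close; one closing branch shown above.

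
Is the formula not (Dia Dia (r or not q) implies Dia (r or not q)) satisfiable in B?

Satisfiable (open branch found)

1. not (Dia Dia (r or not q) implies Dia (r or not q)), 0
2. Dia Dia (r or not q), 0   [neg-implies-rule on 1]
3. not Dia (r or not q), 0   [neg-implies-rule on 1]
4. not (r or not q), 0   [neg-Dia-rule on 3 via 0R0]
5. not r, 0   [neg-or-rule on 4]
6. q, 0   [neg-or-rule on 4]
7. Dia (r or not q), 1   [Dia-rule on 2: fresh world 1, 0R1]
8. not (r or not q), 1   [neg-Dia-rule on 3 via 0R1]
9. not r, 1   [neg-or-rule on 8]
10. q, 1   [neg-or-rule on 8]
11. r or not q, 2   [Dia-rule on 7: fresh world 2, 1R2]
12. not q, 2   [or-rule on 11 (branches; this branch)]
Accessibility: 0R0, 0R1, 1R0, 1R1, 1R2, 2R1, 2R2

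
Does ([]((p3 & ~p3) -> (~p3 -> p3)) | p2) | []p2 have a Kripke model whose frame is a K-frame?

1. ([]((p3 & ~p3) -> (~p3 -> p3)) | p2) | []p2, 0
2. []p2, 0

Satisfiable (open branch found)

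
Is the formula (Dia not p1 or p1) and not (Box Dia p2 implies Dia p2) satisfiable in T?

Unsatisfiable

1. (Dia not p1 or p1) and not (Box Dia p2 implies Dia p2), w0
2. Dia not p1 or p1, w0
3. not (Box Dia p2 implies Dia p2), w0
4. Box Dia p2, w0
5. not Dia p2, w0
6. Dia p2, w0
7. not p2, w0
8. p1, w0
9. p2, w1
10. Dia p2, w1
11. not p2, w1
Accessibility: w0Rw0, w0Rw1, w1Rw1
Branch closes: p2 and not p2 both at w1.
(One branch shown.) All branches close.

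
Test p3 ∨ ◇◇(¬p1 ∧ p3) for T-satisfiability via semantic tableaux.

Satisfiable

1. p3 ∨ ◇◇(¬p1 ∧ p3), 0
2. ◇◇(¬p1 ∧ p3), 0   [∨-rule on 1 (branches; this branch)]
3. ◇(¬p1 ∧ p3), 1   [◇-rule on 2: fresh world 1, 0R1]
4. ¬p1 ∧ p3, 2   [◇-rule on 3: fresh world 2, 1R2]
5. ¬p1, 2   [∧-rule on 4]
6. p3, 2   [∧-rule on 4]
Accessibility: 0R0, 0R1, 1R1, 1R2, 2R2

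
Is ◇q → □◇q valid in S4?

Tableau for the negation ¬(◇q → □◇q):
1. ¬(◇q → □◇q), w0
2. ◇q, w0   [¬→-rule on 1]
3. ¬□◇q, w0   [¬→-rule on 1]
4. q, w1   [◇-rule on 2: fresh world w1, w0Rw1]
5. ¬◇q, w2   [¬□-rule on 3: fresh world w2, w0Rw2]
6. ¬q, w2   [¬◇-rule on 5 via w2Rw2]
Accessibility: w0Rw0, w0Rw1, w0Rw2, w1Rw1, w2Rw2
The negation has an open branch (countermodel exists).

Not valid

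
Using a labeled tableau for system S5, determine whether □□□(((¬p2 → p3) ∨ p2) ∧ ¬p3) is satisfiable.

Satisfiable (open branch found)

1. □□□(((¬p2 → p3) ∨ p2) ∧ ¬p3), w0
2. □□(((¬p2 → p3) ∨ p2) ∧ ¬p3), w0   [□-rule on 1 via w0Rw0]
3. □(((¬p2 → p3) ∨ p2) ∧ ¬p3), w0   [□-rule on 2 via w0Rw0]
4. ((¬p2 → p3) ∨ p2) ∧ ¬p3, w0   [□-rule on 3 via w0Rw0]
5. (¬p2 → p3) ∨ p2, w0   [∧-rule on 4]
6. ¬p3, w0   [∧-rule on 4]
7. p2, w0   [∨-rule on 5 (branches; this branch)]
Accessibility: w0Rw0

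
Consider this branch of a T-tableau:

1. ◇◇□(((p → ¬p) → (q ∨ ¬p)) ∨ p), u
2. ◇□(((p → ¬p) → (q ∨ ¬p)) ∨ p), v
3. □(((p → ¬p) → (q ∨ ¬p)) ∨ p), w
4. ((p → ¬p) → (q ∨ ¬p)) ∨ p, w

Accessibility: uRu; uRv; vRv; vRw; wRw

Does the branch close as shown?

No atom appears with both signs at the same world.

No, open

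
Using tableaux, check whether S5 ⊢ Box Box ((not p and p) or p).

Tableau for the negation not Box Box ((not p and p) or p):
1. not Box Box ((not p and p) or p), w0
2. not Box ((not p and p) or p), w1
3. not ((not p and p) or p), w2
4. not (not p and p), w2
5. not p, w2
Accessibility: w0Rw0, w0Rw1, w0Rw2, w1Rw0, w1Rw1, w1Rw2, w2Rw0, w2Rw1, w2Rw2
The negation has an open branch (countermodel exists).

Invalid (countermodel exists)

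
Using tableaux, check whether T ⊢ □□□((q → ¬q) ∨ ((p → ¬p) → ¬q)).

Tableau for the negation ¬□□□((q → ¬q) ∨ ((p → ¬p) → ¬q)):
1. ¬□□□((q → ¬q) ∨ ((p → ¬p) → ¬q)), u
2. ¬□□((q → ¬q) ∨ ((p → ¬p) → ¬q)), v
3. ¬□((q → ¬q) ∨ ((p → ¬p) → ¬q)), w
4. ¬((q → ¬q) ∨ ((p → ¬p) → ¬q)), x
5. ¬(q → ¬q), x
6. ¬((p → ¬p) → ¬q), x
7. q, x
8. p → ¬p, x
9. ¬p, x
Accessibility: uRu, uRv, vRv, vRw, wRw, wRx, xRx
The negation has an open branch (countermodel exists).

Not valid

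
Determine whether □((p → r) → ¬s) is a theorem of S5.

Not valid

Tableau for the negation ¬□((p → r) → ¬s):
1. ¬□((p → r) → ¬s), u
2. ¬((p → r) → ¬s), v
3. p → r, v
4. s, v
5. r, v
Accessibility: uRu, uRv, vRu, vRv
The negation has an open branch (countermodel exists).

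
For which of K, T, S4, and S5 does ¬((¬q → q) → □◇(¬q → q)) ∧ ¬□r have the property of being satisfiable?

S4-tableau for the formula:
1. ¬((¬q → q) → □◇(¬q → q)) ∧ ¬□r, 0
2. ¬((¬q → q) → □◇(¬q → q)), 0
3. ¬□r, 0
4. ¬q → q, 0
5. ¬□◇(¬q → q), 0
6. q, 0
7. ¬r, 1
8. ¬◇(¬q → q), 2
9. ¬(¬q → q), 2
10. ¬q, 2
Accessibility: 0R0, 0R1, 0R2, 1R1, 2R2
Complete open branch: satisfiable in S4, hence also in K, T (this S4-model is also a K-model and a T-model).
S5-tableau for the formula:
1. ¬((¬q → q) → □◇(¬q → q)) ∧ ¬□r, 0
2. ¬((¬q → q) → □◇(¬q → q)), 0
3. ¬□r, 0
4. ¬q → q, 0
5. ¬□◇(¬q → q), 0
6. q, 0
7. ¬r, 1
8. ¬◇(¬q → q), 2
9. ¬(¬q → q), 0
10. ¬q, 0
Accessibility: 0R0, 0R1, 0R2, 1R0, 1R1, 1R2, 2R0, 2R1, 2R2
Branch closes: q and ¬q both at 0.
Every branch closes (one shown): unsatisfiable in S5.

K, T, S4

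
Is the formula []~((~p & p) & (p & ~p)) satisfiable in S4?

Satisfiable (open branch found)

1. []~((~p & p) & (p & ~p)), 0
2. ~((~p & p) & (p & ~p)), 0   [[]-rule on 1 via 0R0]
3. ~(p & ~p), 0   [~&-rule on 2 (branches; this branch)]
4. p, 0   [~&-rule on 3 (branches; this branch)]
Accessibility: 0R0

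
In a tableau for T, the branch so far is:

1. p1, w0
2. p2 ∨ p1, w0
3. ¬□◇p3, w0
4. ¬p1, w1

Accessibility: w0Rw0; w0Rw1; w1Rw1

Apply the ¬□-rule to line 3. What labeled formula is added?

a fresh world w2 with w0Rw2, and ¬◇p3 at w2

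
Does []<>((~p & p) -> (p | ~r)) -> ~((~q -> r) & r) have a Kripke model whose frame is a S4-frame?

1. []<>((~p & p) -> (p | ~r)) -> ~((~q -> r) & r), 0
2. ~((~q -> r) & r), 0   [->-rule on 1 (branches; this branch)]
3. ~r, 0   [~&-rule on 2 (branches; this branch)]
Accessibility: 0R0

Satisfiable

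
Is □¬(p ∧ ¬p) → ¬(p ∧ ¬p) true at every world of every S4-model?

Valid

Tableau for the negation ¬(□¬(p ∧ ¬p) → ¬(p ∧ ¬p)):
1. ¬(□¬(p ∧ ¬p) → ¬(p ∧ ¬p)), u
2. □¬(p ∧ ¬p), u
3. p ∧ ¬p, u
4. p, u
5. ¬p, u
Accessibility: uRu
Branch closes: p and ¬p both at u.
Every branch of the negation's tableau closes; the branch above is one of them.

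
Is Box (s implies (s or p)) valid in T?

Tableau for the negation not Box (s implies (s or p)):
1. not Box (s implies (s or p)), w0
2. not (s implies (s or p)), w1
3. s, w1
4. not (s or p), w1
5. not s, w1
6. not p, w1
Accessibility: w0Rw0, w0Rw1, w1Rw1
Branch closes: s and not s both at w1.
Every branch of the negation's tableau closes; the branch above is one of them.

Valid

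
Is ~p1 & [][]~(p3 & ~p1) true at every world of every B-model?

Tableau for the negation ~(~p1 & [][]~(p3 & ~p1)):
1. ~(~p1 & [][]~(p3 & ~p1)), w0
2. ~[][]~(p3 & ~p1), w0
3. ~[]~(p3 & ~p1), w1
4. p3 & ~p1, w2
5. p3, w2
6. ~p1, w2
Accessibility: w0Rw0, w0Rw1, w1Rw0, w1Rw1, w1Rw2, w2Rw1, w2Rw2
The negation has an open branch (countermodel exists).

No, not valid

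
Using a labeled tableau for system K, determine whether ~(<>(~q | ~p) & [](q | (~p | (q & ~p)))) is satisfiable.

Yes, satisfiable

1. ~(<>(~q | ~p) & [](q | (~p | (q & ~p)))), 0
2. ~[](q | (~p | (q & ~p))), 0
3. ~(q | (~p | (q & ~p))), 1
4. ~q, 1
5. ~(~p | (q & ~p)), 1
6. p, 1
7. ~(q & ~p), 1
Accessibility: 0R1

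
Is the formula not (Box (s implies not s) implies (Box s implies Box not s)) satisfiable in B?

Unsatisfiable

1. not (Box (s implies not s) implies (Box s implies Box not s)), u
2. Box (s implies not s), u   [neg-implies-rule on 1]
3. not (Box s implies Box not s), u   [neg-implies-rule on 1]
4. Box s, u   [neg-implies-rule on 3]
5. not Box not s, u   [neg-implies-rule on 3]
6. s implies not s, u   [Box-rule on 2 via uRu]
7. s, u   [Box-rule on 4 via uRu]
8. not s, u   [implies-rule on 6 (branches; this branch)]
Accessibility: uRu
Branch closes: s and not s both at u.
(One branch shown.) All branches close.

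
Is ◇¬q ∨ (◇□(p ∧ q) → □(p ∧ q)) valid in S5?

Yes, valid

Tableau for the negation ¬(◇¬q ∨ (◇□(p ∧ q) → □(p ∧ q))):
1. ¬(◇¬q ∨ (◇□(p ∧ q) → □(p ∧ q))), w0
2. ¬◇¬q, w0   [¬∨-rule on 1]
3. ¬(◇□(p ∧ q) → □(p ∧ q)), w0   [¬∨-rule on 1]
4. ◇□(p ∧ q), w0   [¬→-rule on 3]
5. ¬□(p ∧ q), w0   [¬→-rule on 3]
6. q, w0   [¬◇-rule on 2 via w0Rw0]
7. □(p ∧ q), w1   [◇-rule on 4: fresh world w1, w0Rw1]
8. q, w1   [¬◇-rule on 2 via w0Rw1]
9. p ∧ q, w0   [□-rule on 7 via w1Rw0]
10. p, w0   [∧-rule on 9]
11. p ∧ q, w1   [□-rule on 7 via w1Rw1]
12. p, w1   [∧-rule on 11]
13. ¬(p ∧ q), w2   [¬□-rule on 5: fresh world w2, w0Rw2]
14. q, w2   [¬◇-rule on 2 via w0Rw2]
15. p ∧ q, w2   [□-rule on 7 via w1Rw2]
16. p, w2   [∧-rule on 15]
17. ¬q, w2   [¬∧-rule on 13 (branches; this branch)]
Accessibility: w0Rw0, w0Rw1, w0Rw2, w1Rw0, w1Rw1, w1Rw2, w2Rw0, w2Rw1, w2Rw2
Branch closes: q and ¬q both at w2.
All branches of the negation close; one closing branch shown above.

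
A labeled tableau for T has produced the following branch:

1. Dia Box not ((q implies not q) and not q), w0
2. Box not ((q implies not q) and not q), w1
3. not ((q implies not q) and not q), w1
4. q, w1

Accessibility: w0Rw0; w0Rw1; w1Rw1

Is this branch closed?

No world carries both an atom and its negation.

Not closed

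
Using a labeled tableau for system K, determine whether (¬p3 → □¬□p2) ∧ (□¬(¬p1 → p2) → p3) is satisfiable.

Yes, satisfiable

1. (¬p3 → □¬□p2) ∧ (□¬(¬p1 → p2) → p3), u
2. ¬p3 → □¬□p2, u
3. □¬(¬p1 → p2) → p3, u
4. □¬□p2, u
5. p3, u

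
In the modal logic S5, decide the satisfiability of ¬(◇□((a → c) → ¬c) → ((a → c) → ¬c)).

1. ¬(◇□((a → c) → ¬c) → ((a → c) → ¬c)), w0
2. ◇□((a → c) → ¬c), w0
3. ¬((a → c) → ¬c), w0
4. a → c, w0
5. c, w0
6. □((a → c) → ¬c), w1
7. (a → c) → ¬c, w0
8. (a → c) → ¬c, w1
9. ¬(a → c), w0
10. a, w0
11. ¬c, w0
Accessibility: w0Rw0, w0Rw1, w1Rw0, w1Rw1
Branch closes: c and ¬c both at w0.
(One branch shown.) All branches close.

Unsatisfiable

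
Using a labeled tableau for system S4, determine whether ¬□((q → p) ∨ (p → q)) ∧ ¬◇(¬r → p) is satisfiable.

1. ¬□((q → p) ∨ (p → q)) ∧ ¬◇(¬r → p), w0
2. ¬□((q → p) ∨ (p → q)), w0   [∧-rule on 1]
3. ¬◇(¬r → p), w0   [∧-rule on 1]
4. ¬(¬r → p), w0   [¬◇-rule on 3 via w0Rw0]
5. ¬r, w0   [¬→-rule on 4]
6. ¬p, w0   [¬→-rule on 4]
7. ¬((q → p) ∨ (p → q)), w1   [¬□-rule on 2: fresh world w1, w0Rw1]
8. ¬(q → p), w1   [¬∨-rule on 7]
9. ¬(p → q), w1   [¬∨-rule on 7]
10. q, w1   [¬→-rule on 8]
11. ¬p, w1   [¬→-rule on 8]
12. p, w1   [¬→-rule on 9]
13. ¬q, w1   [¬→-rule on 9]
Accessibility: w0Rw0, w0Rw1, w1Rw1
Branch closes: p and ¬p both at w1.
Every branch closes; the branch above is one of them.

No, unsatisfiable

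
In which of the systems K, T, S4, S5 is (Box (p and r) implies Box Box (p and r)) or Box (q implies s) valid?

S4, S5

T-tableau for the negation not ((Box (p and r) implies Box Box (p and r)) or Box (q implies s)):
1. not ((Box (p and r) implies Box Box (p and r)) or Box (q implies s)), w0
2. not (Box (p and r) implies Box Box (p and r)), w0
3. not Box (q implies s), w0
4. Box (p and r), w0
5. not Box Box (p and r), w0
6. p and r, w0
7. p, w0
8. r, w0
9. not (q implies s), w1
10. q, w1
11. not s, w1
12. p and r, w1
13. p, w1
14. r, w1
15. not Box (p and r), w2
16. p and r, w2
17. p, w2
18. r, w2
19. not (p and r), w3
20. not r, w3
Accessibility: w0Rw0, w0Rw1, w0Rw2, w1Rw1, w2Rw2, w2Rw3, w3Rw3
Complete open branch: countermodel on a T-frame, so not valid in T, nor in K (the same frame is also a K-frame).
S4-tableau for the negation not ((Box (p and r) implies Box Box (p and r)) or Box (q implies s)):
1. not ((Box (p and r) implies Box Box (p and r)) or Box (q implies s)), w0
2. not (Box (p and r) implies Box Box (p and r)), w0
3. not Box (q implies s), w0
4. Box (p and r), w0
5. not Box Box (p and r), w0
6. p and r, w0
7. p, w0
8. r, w0
9. not (q implies s), w1
10. q, w1
11. not s, w1
12. p and r, w1
13. p, w1
14. r, w1
15. not Box (p and r), w2
16. p and r, w2
17. p, w2
18. r, w2
19. not (p and r), w3
20. p and r, w3
21. p, w3
22. r, w3
23. not r, w3
Accessibility: w0Rw0, w0Rw1, w0Rw2, w0Rw3, w1Rw1, w2Rw2, w2Rw3, w3Rw3
Branch closes: r and not r both at w3.
Every branch closes (one shown): valid in S4, hence also in S5 (every theorem of S4 is a theorem of S5).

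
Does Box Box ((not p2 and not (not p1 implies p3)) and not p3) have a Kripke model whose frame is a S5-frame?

1. Box Box ((not p2 and not (not p1 implies p3)) and not p3), w0
2. Box ((not p2 and not (not p1 implies p3)) and not p3), w0   [Box-rule on 1 via w0Rw0]
3. (not p2 and not (not p1 implies p3)) and not p3, w0   [Box-rule on 2 via w0Rw0]
4. not p2 and not (not p1 implies p3), w0   [and-rule on 3]
5. not p3, w0   [and-rule on 3]
6. not p2, w0   [and-rule on 4]
7. not (not p1 implies p3), w0   [and-rule on 4]
8. not p1, w0   [neg-implies-rule on 7]
Accessibility: w0Rw0

Satisfiable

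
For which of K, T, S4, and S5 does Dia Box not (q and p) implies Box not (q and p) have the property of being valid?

S5

S5-tableau for the negation not (Dia Box not (q and p) implies Box not (q and p)):
1. not (Dia Box not (q and p) implies Box not (q and p)), 0
2. Dia Box not (q and p), 0
3. not Box not (q and p), 0
4. Box not (q and p), 1
5. not (q and p), 0
6. not (q and p), 1
7. not p, 0
8. not p, 1
9. q and p, 2
10. q, 2
11. p, 2
12. not (q and p), 2
13. not p, 2
Accessibility: 0R0, 0R1, 0R2, 1R0, 1R1, 1R2, 2R0, 2R1, 2R2
Branch closes: p and not p both at 2.
Every branch closes (one shown): valid in S5.
S4-tableau for the negation not (Dia Box not (q and p) implies Box not (q and p)):
1. not (Dia Box not (q and p) implies Box not (q and p)), 0
2. Dia Box not (q and p), 0
3. not Box not (q and p), 0
4. Box not (q and p), 1
5. not (q and p), 1
6. not p, 1
7. q and p, 2
8. q, 2
9. p, 2
Accessibility: 0R0, 0R1, 0R2, 1R1, 2R2
Complete open branch: countermodel on an S4-frame, so not valid in S4, nor in K, T (the same frame is also a K-frame and a T-frame).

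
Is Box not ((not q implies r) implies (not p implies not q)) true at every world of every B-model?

Not valid

Tableau for the negation not Box not ((not q implies r) implies (not p implies not q)):
1. not Box not ((not q implies r) implies (not p implies not q)), u
2. (not q implies r) implies (not p implies not q), v
3. not p implies not q, v
4. not q, v
Accessibility: uRu, uRv, vRu, vRv
The negation has an open branch (countermodel exists).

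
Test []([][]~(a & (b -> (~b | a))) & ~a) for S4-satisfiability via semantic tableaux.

1. []([][]~(a & (b -> (~b | a))) & ~a), 0
2. [][]~(a & (b -> (~b | a))) & ~a, 0
3. [][]~(a & (b -> (~b | a))), 0
4. ~a, 0
5. []~(a & (b -> (~b | a))), 0
6. ~(a & (b -> (~b | a))), 0
7. ~(b -> (~b | a)), 0
8. b, 0
9. ~(~b | a), 0
Accessibility: 0R0

Yes, satisfiable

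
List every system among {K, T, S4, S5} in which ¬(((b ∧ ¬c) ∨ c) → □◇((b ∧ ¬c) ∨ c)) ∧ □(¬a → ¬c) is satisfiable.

S4-tableau for the formula:
1. ¬(((b ∧ ¬c) ∨ c) → □◇((b ∧ ¬c) ∨ c)) ∧ □(¬a → ¬c), w0
2. ¬(((b ∧ ¬c) ∨ c) → □◇((b ∧ ¬c) ∨ c)), w0
3. □(¬a → ¬c), w0
4. (b ∧ ¬c) ∨ c, w0
5. ¬□◇((b ∧ ¬c) ∨ c), w0
6. ¬a → ¬c, w0
7. c, w0
8. a, w0
9. ¬◇((b ∧ ¬c) ∨ c), w1
10. ¬a → ¬c, w1
11. ¬((b ∧ ¬c) ∨ c), w1
12. ¬(b ∧ ¬c), w1
13. ¬c, w1
14. ¬b, w1
Accessibility: w0Rw0, w0Rw1, w1Rw1
Complete open branch: satisfiable in S4, hence also in K, T (this S4-model is also a K-model and a T-model).
S5-tableau for the formula:
1. ¬(((b ∧ ¬c) ∨ c) → □◇((b ∧ ¬c) ∨ c)) ∧ □(¬a → ¬c), w0
2. ¬(((b ∧ ¬c) ∨ c) → □◇((b ∧ ¬c) ∨ c)), w0
3. □(¬a → ¬c), w0
4. (b ∧ ¬c) ∨ c, w0
5. ¬□◇((b ∧ ¬c) ∨ c), w0
6. ¬a → ¬c, w0
7. b ∧ ¬c, w0
8. b, w0
9. ¬c, w0
10. ¬◇((b ∧ ¬c) ∨ c), w1
11. ¬a → ¬c, w1
12. ¬((b ∧ ¬c) ∨ c), w0
13. ¬(b ∧ ¬c), w0
14. ¬((b ∧ ¬c) ∨ c), w1
15. ¬(b ∧ ¬c), w1
16. ¬c, w1
17. c, w0
Accessibility: w0Rw0, w0Rw1, w1Rw0, w1Rw1
Branch closes: c and ¬c both at w0.
Every branch closes (one shown): unsatisfiable in S5.

K, T, S4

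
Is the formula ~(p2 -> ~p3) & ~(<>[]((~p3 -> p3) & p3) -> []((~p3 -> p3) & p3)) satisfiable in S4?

Yes, satisfiable

1. ~(p2 -> ~p3) & ~(<>[]((~p3 -> p3) & p3) -> []((~p3 -> p3) & p3)), 0
2. ~(p2 -> ~p3), 0
3. ~(<>[]((~p3 -> p3) & p3) -> []((~p3 -> p3) & p3)), 0
4. p2, 0
5. p3, 0
6. <>[]((~p3 -> p3) & p3), 0
7. ~[]((~p3 -> p3) & p3), 0
8. []((~p3 -> p3) & p3), 1
9. (~p3 -> p3) & p3, 1
10. ~p3 -> p3, 1
11. p3, 1
12. ~((~p3 -> p3) & p3), 2
13. ~p3, 2
Accessibility: 0R0, 0R1, 0R2, 1R1, 2R2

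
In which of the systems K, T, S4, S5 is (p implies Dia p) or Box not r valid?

T, S4, S5

K-tableau for the negation not ((p implies Dia p) or Box not r):
1. not ((p implies Dia p) or Box not r), w0
2. not (p implies Dia p), w0
3. not Box not r, w0
4. p, w0
5. not Dia p, w0
6. r, w1
7. not p, w1
Accessibility: w0Rw1
Complete open branch: countermodel on a K-frame, so not valid in K.
T-tableau for the negation not ((p implies Dia p) or Box not r):
1. not ((p implies Dia p) or Box not r), w0
2. not (p implies Dia p), w0
3. not Box not r, w0
4. p, w0
5. not Dia p, w0
6. not p, w0
Accessibility: w0Rw0
Branch closes: p and not p both at w0.
Every branch closes (one shown): valid in T, hence also in S4, S5 (every theorem of T is a theorem of S4 and S5).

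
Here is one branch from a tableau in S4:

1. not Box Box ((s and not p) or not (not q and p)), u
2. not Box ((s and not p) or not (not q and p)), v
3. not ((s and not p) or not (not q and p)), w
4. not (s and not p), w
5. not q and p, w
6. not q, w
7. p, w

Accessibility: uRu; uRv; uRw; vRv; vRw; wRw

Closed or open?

No atom appears with both signs at the same world.

Not closed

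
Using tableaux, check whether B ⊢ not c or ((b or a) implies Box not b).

Not valid

Tableau for the negation not (not c or ((b or a) implies Box not b)):
1. not (not c or ((b or a) implies Box not b)), w0
2. c, w0   [neg-or-rule on 1]
3. not ((b or a) implies Box not b), w0   [neg-or-rule on 1]
4. b or a, w0   [neg-implies-rule on 3]
5. not Box not b, w0   [neg-implies-rule on 3]
6. a, w0   [or-rule on 4 (branches; this branch)]
7. b, w1   [neg-Box-rule on 5: fresh world w1, w0Rw1]
Accessibility: w0Rw0, w0Rw1, w1Rw0, w1Rw1
The negation has an open branch (countermodel exists).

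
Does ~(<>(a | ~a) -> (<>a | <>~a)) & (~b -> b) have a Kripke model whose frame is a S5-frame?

1. ~(<>(a | ~a) -> (<>a | <>~a)) & (~b -> b), u
2. ~(<>(a | ~a) -> (<>a | <>~a)), u   [&-rule on 1]
3. ~b -> b, u   [&-rule on 1]
4. <>(a | ~a), u   [~->-rule on 2]
5. ~(<>a | <>~a), u   [~->-rule on 2]
6. ~<>a, u   [~|-rule on 5]
7. ~<>~a, u   [~|-rule on 5]
8. ~a, u   [~<>-rule on 6 via uRu]
9. a, u   [~<>-rule on 7 via uRu]
Accessibility: uRu
Branch closes: a and ~a both at u.
All branches of the tableau close; one closing branch shown above.

No, unsatisfiable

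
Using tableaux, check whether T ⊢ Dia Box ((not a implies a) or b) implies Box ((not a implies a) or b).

No, not valid

Tableau for the negation not (Dia Box ((not a implies a) or b) implies Box ((not a implies a) or b)):
1. not (Dia Box ((not a implies a) or b) implies Box ((not a implies a) or b)), 0
2. Dia Box ((not a implies a) or b), 0
3. not Box ((not a implies a) or b), 0
4. Box ((not a implies a) or b), 1
5. (not a implies a) or b, 1
6. b, 1
7. not ((not a implies a) or b), 2
8. not (not a implies a), 2
9. not b, 2
10. not a, 2
Accessibility: 0R0, 0R1, 0R2, 1R1, 2R2
The negation has an open branch (countermodel exists).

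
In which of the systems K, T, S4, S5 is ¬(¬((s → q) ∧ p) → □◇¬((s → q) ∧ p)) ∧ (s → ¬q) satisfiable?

K, T, S4

S4-tableau for the formula:
1. ¬(¬((s → q) ∧ p) → □◇¬((s → q) ∧ p)) ∧ (s → ¬q), u
2. ¬(¬((s → q) ∧ p) → □◇¬((s → q) ∧ p)), u
3. s → ¬q, u
4. ¬((s → q) ∧ p), u
5. ¬□◇¬((s → q) ∧ p), u
6. ¬q, u
7. ¬p, u
8. ¬◇¬((s → q) ∧ p), v
9. (s → q) ∧ p, v
10. s → q, v
11. p, v
12. q, v
Accessibility: uRu, uRv, vRv
Complete open branch: satisfiable in S4, hence also in K, T (this S4-model is also a K-model and a T-model).
S5-tableau for the formula:
1. ¬(¬((s → q) ∧ p) → □◇¬((s → q) ∧ p)) ∧ (s → ¬q), u
2. ¬(¬((s → q) ∧ p) → □◇¬((s → q) ∧ p)), u
3. s → ¬q, u
4. ¬((s → q) ∧ p), u
5. ¬□◇¬((s → q) ∧ p), u
6. ¬q, u
7. ¬(s → q), u
8. s, u
9. ¬◇¬((s → q) ∧ p), v
10. (s → q) ∧ p, u
11. s → q, u
12. p, u
13. (s → q) ∧ p, v
14. s → q, v
15. p, v
16. q, u
Accessibility: uRu, uRv, vRu, vRv
Branch closes: q and ¬q both at u.
Every branch closes (one shown): unsatisfiable in S5.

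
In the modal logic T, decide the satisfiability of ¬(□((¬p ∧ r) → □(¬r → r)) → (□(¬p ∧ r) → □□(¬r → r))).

Unsatisfiable (every branch closes)

1. ¬(□((¬p ∧ r) → □(¬r → r)) → (□(¬p ∧ r) → □□(¬r → r))), w0
2. □((¬p ∧ r) → □(¬r → r)), w0
3. ¬(□(¬p ∧ r) → □□(¬r → r)), w0
4. □(¬p ∧ r), w0
5. ¬□□(¬r → r), w0
6. (¬p ∧ r) → □(¬r → r), w0
7. ¬p ∧ r, w0
8. ¬p, w0
9. r, w0
10. □(¬r → r), w0
11. ¬r → r, w0
12. ¬□(¬r → r), w1
13. (¬p ∧ r) → □(¬r → r), w1
14. ¬p ∧ r, w1
15. ¬p, w1
16. r, w1
17. ¬r → r, w1
18. □(¬r → r), w1
19. ¬(¬r → r), w2
20. ¬r, w2
21. ¬r → r, w2
22. r, w2
Accessibility: w0Rw0, w0Rw1, w1Rw1, w1Rw2, w2Rw2
Branch closes: r and ¬r both at w2.
(One branch shown.) All branches close.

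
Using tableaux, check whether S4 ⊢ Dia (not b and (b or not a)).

Tableau for the negation not Dia (not b and (b or not a)):
1. not Dia (not b and (b or not a)), u
2. not (not b and (b or not a)), u
3. not (b or not a), u
4. not b, u
5. a, u
Accessibility: uRu
The negation has an open branch (countermodel exists).

Invalid (countermodel exists)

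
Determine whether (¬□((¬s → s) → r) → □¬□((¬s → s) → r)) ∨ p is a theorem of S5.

Tableau for the negation ¬((¬□((¬s → s) → r) → □¬□((¬s → s) → r)) ∨ p):
1. ¬((¬□((¬s → s) → r) → □¬□((¬s → s) → r)) ∨ p), w0
2. ¬(¬□((¬s → s) → r) → □¬□((¬s → s) → r)), w0   [¬∨-rule on 1]
3. ¬p, w0   [¬∨-rule on 1]
4. ¬□((¬s → s) → r), w0   [¬→-rule on 2]
5. ¬□¬□((¬s → s) → r), w0   [¬→-rule on 2]
6. ¬((¬s → s) → r), w1   [¬□-rule on 4: fresh world w1, w0Rw1]
7. ¬s → s, w1   [¬→-rule on 6]
8. ¬r, w1   [¬→-rule on 6]
9. s, w1   [→-rule on 7 (branches; this branch)]
10. □((¬s → s) → r), w2   [¬□-rule on 5: fresh world w2, w0Rw2]
11. (¬s → s) → r, w0   [□-rule on 10 via w2Rw0]
12. (¬s → s) → r, w1   [□-rule on 10 via w2Rw1]
13. (¬s → s) → r, w2   [□-rule on 10 via w2Rw2]
14. ¬(¬s → s), w0   [→-rule on 11 (branches; this branch)]
15. ¬s, w0   [¬→-rule on 14]
16. ¬(¬s → s), w1   [→-rule on 12 (branches; this branch)]
17. ¬s, w1   [¬→-rule on 16]
Accessibility: w0Rw0, w0Rw1, w0Rw2, w1Rw0, w1Rw1, w1Rw2, w2Rw0, w2Rw1, w2Rw2
Branch closes: s and ¬s both at w1.
All branches of the negation close; one closing branch shown above.

Yes, valid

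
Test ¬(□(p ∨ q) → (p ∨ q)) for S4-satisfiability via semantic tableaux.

1. ¬(□(p ∨ q) → (p ∨ q)), 0
2. □(p ∨ q), 0   [¬→-rule on 1]
3. ¬(p ∨ q), 0   [¬→-rule on 1]
4. ¬p, 0   [¬∨-rule on 3]
5. ¬q, 0   [¬∨-rule on 3]
6. p ∨ q, 0   [□-rule on 2 via 0R0]
7. q, 0   [∨-rule on 6 (branches; this branch)]
Accessibility: 0R0
Branch closes: q and ¬q both at 0.
Every branch closes; the branch above is one of them.

No, unsatisfiable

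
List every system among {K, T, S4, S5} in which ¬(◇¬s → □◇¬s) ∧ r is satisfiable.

S5-tableau for the formula:
1. ¬(◇¬s → □◇¬s) ∧ r, w0
2. ¬(◇¬s → □◇¬s), w0
3. r, w0
4. ◇¬s, w0
5. ¬□◇¬s, w0
6. ¬s, w1
7. ¬◇¬s, w2
8. s, w0
9. s, w1
Accessibility: w0Rw0, w0Rw1, w0Rw2, w1Rw0, w1Rw1, w1Rw2, w2Rw0, w2Rw1, w2Rw2
Branch closes: s and ¬s both at w1.
Every branch closes (one shown): unsatisfiable in S5.
S4-tableau for the formula:
1. ¬(◇¬s → □◇¬s) ∧ r, w0
2. ¬(◇¬s → □◇¬s), w0
3. r, w0
4. ◇¬s, w0
5. ¬□◇¬s, w0
6. ¬s, w1
7. ¬◇¬s, w2
8. s, w2
Accessibility: w0Rw0, w0Rw1, w0Rw2, w1Rw1, w2Rw2
Complete open branch: satisfiable in S4, hence also in K, T (this S4-model is also a K-model and a T-model).

K, T, S4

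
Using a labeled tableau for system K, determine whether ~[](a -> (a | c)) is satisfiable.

Unsatisfiable (every branch closes)

1. ~[](a -> (a | c)), w0
2. ~(a -> (a | c)), w1
3. a, w1
4. ~(a | c), w1
5. ~a, w1
6. ~c, w1
Accessibility: w0Rw1
Branch closes: a and ~a both at w1.
Every branch closes; the branch above is one of them.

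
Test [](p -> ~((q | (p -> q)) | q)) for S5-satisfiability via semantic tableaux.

1. [](p -> ~((q | (p -> q)) | q)), 0
2. p -> ~((q | (p -> q)) | q), 0   [[]-rule on 1 via 0R0]
3. ~((q | (p -> q)) | q), 0   [->-rule on 2 (branches; this branch)]
4. ~(q | (p -> q)), 0   [~|-rule on 3]
5. ~q, 0   [~|-rule on 3]
6. ~(p -> q), 0   [~|-rule on 4]
7. p, 0   [~->-rule on 6]
Accessibility: 0R0

Satisfiable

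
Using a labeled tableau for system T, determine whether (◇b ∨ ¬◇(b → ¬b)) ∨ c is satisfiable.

1. (◇b ∨ ¬◇(b → ¬b)) ∨ c, 0
2. c, 0   [∨-rule on 1 (branches; this branch)]
Accessibility: 0R0

Yes, satisfiable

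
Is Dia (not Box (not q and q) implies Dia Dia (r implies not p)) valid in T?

Tableau for the negation not Dia (not Box (not q and q) implies Dia Dia (r implies not p)):
1. not Dia (not Box (not q and q) implies Dia Dia (r implies not p)), u
2. not (not Box (not q and q) implies Dia Dia (r implies not p)), u
3. not Box (not q and q), u
4. not Dia Dia (r implies not p), u
5. not Dia (r implies not p), u
6. not (r implies not p), u
7. r, u
8. p, u
9. not (not q and q), v
10. not (not Box (not q and q) implies Dia Dia (r implies not p)), v
11. not Box (not q and q), v
12. not Dia Dia (r implies not p), v
13. not Dia (r implies not p), v
14. not (r implies not p), v
15. r, v
16. p, v
17. not q, v
18. not (not q and q), w
19. not Dia (r implies not p), w
20. not (r implies not p), w
21. r, w
22. p, w
23. not q, w
Accessibility: uRu, uRv, vRv, vRw, wRw
The negation has an open branch (countermodel exists).

Invalid (countermodel exists)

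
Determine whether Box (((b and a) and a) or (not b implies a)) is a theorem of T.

No, not valid

Tableau for the negation not Box (((b and a) and a) or (not b implies a)):
1. not Box (((b and a) and a) or (not b implies a)), u
2. not (((b and a) and a) or (not b implies a)), v
3. not ((b and a) and a), v
4. not (not b implies a), v
5. not b, v
6. not a, v
Accessibility: uRu, uRv, vRv
The negation has an open branch (countermodel exists).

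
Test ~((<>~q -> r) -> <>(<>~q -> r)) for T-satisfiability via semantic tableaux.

1. ~((<>~q -> r) -> <>(<>~q -> r)), u
2. <>~q -> r, u
3. ~<>(<>~q -> r), u
4. ~(<>~q -> r), u
5. <>~q, u
6. ~r, u
7. ~<>~q, u
8. q, u
9. ~q, v
10. ~(<>~q -> r), v
11. <>~q, v
12. ~r, v
13. q, v
Accessibility: uRu, uRv, vRv
Branch closes: q and ~q both at v.
(One branch shown.) All branches close.

Unsatisfiable (every branch closes)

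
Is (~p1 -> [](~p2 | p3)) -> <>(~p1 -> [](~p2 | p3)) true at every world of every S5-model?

Tableau for the negation ~((~p1 -> [](~p2 | p3)) -> <>(~p1 -> [](~p2 | p3))):
1. ~((~p1 -> [](~p2 | p3)) -> <>(~p1 -> [](~p2 | p3))), w0
2. ~p1 -> [](~p2 | p3), w0
3. ~<>(~p1 -> [](~p2 | p3)), w0
4. ~(~p1 -> [](~p2 | p3)), w0
5. ~p1, w0
6. ~[](~p2 | p3), w0
7. [](~p2 | p3), w0
8. ~p2 | p3, w0
9. p3, w0
10. ~(~p2 | p3), w1
11. p2, w1
12. ~p3, w1
13. ~(~p1 -> [](~p2 | p3)), w1
14. ~p1, w1
15. ~[](~p2 | p3), w1
16. ~p2 | p3, w1
17. p3, w1
Accessibility: w0Rw0, w0Rw1, w1Rw0, w1Rw1
Branch closes: p3 and ~p3 both at w1.
All branches of the negation close; one closing branch shown above.

Yes, valid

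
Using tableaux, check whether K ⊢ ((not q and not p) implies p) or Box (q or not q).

Yes, valid

Tableau for the negation not (((not q and not p) implies p) or Box (q or not q)):
1. not (((not q and not p) implies p) or Box (q or not q)), 0
2. not ((not q and not p) implies p), 0   [neg-or-rule on 1]
3. not Box (q or not q), 0   [neg-or-rule on 1]
4. not q and not p, 0   [neg-implies-rule on 2]
5. not p, 0   [neg-implies-rule on 2]
6. not q, 0   [and-rule on 4]
7. not (q or not q), 1   [neg-Box-rule on 3: fresh world 1, 0R1]
8. not q, 1   [neg-or-rule on 7]
9. q, 1   [neg-or-rule on 7]
Accessibility: 0R1
Branch closes: q and not q both at 1.
Every branch of the negation's tableau closes; the branch above is one of them.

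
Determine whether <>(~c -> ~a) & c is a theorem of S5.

Tableau for the negation ~(<>(~c -> ~a) & c):
1. ~(<>(~c -> ~a) & c), 0
2. ~c, 0
Accessibility: 0R0
The negation has an open branch (countermodel exists).

Not valid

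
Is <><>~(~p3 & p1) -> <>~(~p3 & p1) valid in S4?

Valid in S4

Tableau for the negation ~(<><>~(~p3 & p1) -> <>~(~p3 & p1)):
1. ~(<><>~(~p3 & p1) -> <>~(~p3 & p1)), 0
2. <><>~(~p3 & p1), 0   [~->-rule on 1]
3. ~<>~(~p3 & p1), 0   [~->-rule on 1]
4. ~p3 & p1, 0   [~<>-rule on 3 via 0R0]
5. ~p3, 0   [&-rule on 4]
6. p1, 0   [&-rule on 4]
7. <>~(~p3 & p1), 1   [<>-rule on 2: fresh world 1, 0R1]
8. ~p3 & p1, 1   [~<>-rule on 3 via 0R1]
9. ~p3, 1   [&-rule on 8]
10. p1, 1   [&-rule on 8]
11. ~(~p3 & p1), 2   [<>-rule on 7: fresh world 2, 1R2]
12. ~p3 & p1, 2   [~<>-rule on 3 via 0R2]
13. ~p3, 2   [&-rule on 12]
14. p1, 2   [&-rule on 12]
15. ~p1, 2   [~&-rule on 11 (branches; this branch)]
Accessibility: 0R0, 0R1, 0R2, 1R1, 1R2, 2R2
Branch closes: p1 and ~p1 both at 2.
Every branch of the negation's tableau closes; the branch above is one of them.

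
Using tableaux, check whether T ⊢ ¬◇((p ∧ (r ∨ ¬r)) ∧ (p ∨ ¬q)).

Tableau for the negation ◇((p ∧ (r ∨ ¬r)) ∧ (p ∨ ¬q)):
1. ◇((p ∧ (r ∨ ¬r)) ∧ (p ∨ ¬q)), u
2. (p ∧ (r ∨ ¬r)) ∧ (p ∨ ¬q), v
3. p ∧ (r ∨ ¬r), v
4. p ∨ ¬q, v
5. p, v
6. r ∨ ¬r, v
7. ¬q, v
8. ¬r, v
Accessibility: uRu, uRv, vRv
The negation has an open branch (countermodel exists).

Invalid (countermodel exists)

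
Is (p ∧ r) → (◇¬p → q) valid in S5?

Tableau for the negation ¬((p ∧ r) → (◇¬p → q)):
1. ¬((p ∧ r) → (◇¬p → q)), u
2. p ∧ r, u
3. ¬(◇¬p → q), u
4. p, u
5. r, u
6. ◇¬p, u
7. ¬q, u
8. ¬p, v
Accessibility: uRu, uRv, vRu, vRv
The negation has an open branch (countermodel exists).

Not valid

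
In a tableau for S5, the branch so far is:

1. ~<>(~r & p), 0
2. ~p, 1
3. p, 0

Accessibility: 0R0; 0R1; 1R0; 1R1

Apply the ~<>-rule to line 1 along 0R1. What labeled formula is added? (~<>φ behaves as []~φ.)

~<>φ behaves as []~φ: propagate the negated body to each accessible world.

~(~r & p), 1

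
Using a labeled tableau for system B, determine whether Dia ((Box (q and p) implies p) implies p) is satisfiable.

1. Dia ((Box (q and p) implies p) implies p), u
2. (Box (q and p) implies p) implies p, v
3. p, v
Accessibility: uRu, uRv, vRu, vRv

Yes, satisfiable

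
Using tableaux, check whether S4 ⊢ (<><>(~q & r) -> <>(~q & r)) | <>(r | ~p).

Tableau for the negation ~((<><>(~q & r) -> <>(~q & r)) | <>(r | ~p)):
1. ~((<><>(~q & r) -> <>(~q & r)) | <>(r | ~p)), 0
2. ~(<><>(~q & r) -> <>(~q & r)), 0
3. ~<>(r | ~p), 0
4. <><>(~q & r), 0
5. ~<>(~q & r), 0
6. ~(r | ~p), 0
7. ~r, 0
8. p, 0
9. ~(~q & r), 0
10. <>(~q & r), 1
11. ~(r | ~p), 1
12. ~r, 1
13. p, 1
14. ~(~q & r), 1
15. ~q & r, 2
16. ~q, 2
17. r, 2
18. ~(r | ~p), 2
19. ~r, 2
20. p, 2
Accessibility: 0R0, 0R1, 0R2, 1R1, 1R2, 2R2
Branch closes: r and ~r both at 2.
All branches of the negation close; one closing branch shown above.

Yes, valid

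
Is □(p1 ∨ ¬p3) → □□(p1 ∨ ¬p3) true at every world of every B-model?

Tableau for the negation ¬(□(p1 ∨ ¬p3) → □□(p1 ∨ ¬p3)):
1. ¬(□(p1 ∨ ¬p3) → □□(p1 ∨ ¬p3)), w0
2. □(p1 ∨ ¬p3), w0   [¬→-rule on 1]
3. ¬□□(p1 ∨ ¬p3), w0   [¬→-rule on 1]
4. p1 ∨ ¬p3, w0   [□-rule on 2 via w0Rw0]
5. ¬p3, w0   [∨-rule on 4 (branches; this branch)]
6. ¬□(p1 ∨ ¬p3), w1   [¬□-rule on 3: fresh world w1, w0Rw1]
7. p1 ∨ ¬p3, w1   [□-rule on 2 via w0Rw1]
8. ¬p3, w1   [∨-rule on 7 (branches; this branch)]
9. ¬(p1 ∨ ¬p3), w2   [¬□-rule on 6: fresh world w2, w1Rw2]
10. ¬p1, w2   [¬∨-rule on 9]
11. p3, w2   [¬∨-rule on 9]
Accessibility: w0Rw0, w0Rw1, w1Rw0, w1Rw1, w1Rw2, w2Rw1, w2Rw2
The negation has an open branch (countermodel exists).

Invalid (countermodel exists)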